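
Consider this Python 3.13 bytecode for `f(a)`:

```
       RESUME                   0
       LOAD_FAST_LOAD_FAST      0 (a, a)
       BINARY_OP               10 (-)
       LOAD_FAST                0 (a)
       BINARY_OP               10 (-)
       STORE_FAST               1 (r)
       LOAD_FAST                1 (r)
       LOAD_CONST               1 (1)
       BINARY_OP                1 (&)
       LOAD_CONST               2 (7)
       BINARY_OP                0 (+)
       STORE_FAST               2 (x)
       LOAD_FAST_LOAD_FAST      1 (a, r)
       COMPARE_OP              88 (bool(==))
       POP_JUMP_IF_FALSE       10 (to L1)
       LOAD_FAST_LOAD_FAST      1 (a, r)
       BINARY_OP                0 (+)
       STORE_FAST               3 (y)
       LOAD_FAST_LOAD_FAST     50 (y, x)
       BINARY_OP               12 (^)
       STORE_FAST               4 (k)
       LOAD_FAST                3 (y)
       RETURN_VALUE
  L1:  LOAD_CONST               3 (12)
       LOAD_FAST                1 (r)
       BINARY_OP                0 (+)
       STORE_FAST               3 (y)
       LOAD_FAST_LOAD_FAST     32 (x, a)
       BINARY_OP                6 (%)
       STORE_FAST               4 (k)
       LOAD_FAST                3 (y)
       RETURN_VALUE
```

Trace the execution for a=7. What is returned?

LOAD_FAST_LOAD_FAST a,a → push 7,7. Stack: [7, 7]
BINARY_OP - → 7 - 7 = 0. Stack: [0]
LOAD_FAST a → push 7. Stack: [0, 7]
BINARY_OP - → 0 - 7 = -7. Stack: [-7]
STORE_FAST r → r=-7. Stack: []
LOAD_FAST r → push -7. Stack: [-7]
LOAD_CONST → push 1. Stack: [-7, 1]
BINARY_OP & → -7 & 1 = 1. Stack: [1]
LOAD_CONST → push 7. Stack: [1, 7]
BINARY_OP + → 1 + 7 = 8. Stack: [8]
STORE_FAST x → x=8. Stack: []
LOAD_FAST_LOAD_FAST a,r → push 7,-7. Stack: [7, -7]
COMPARE_OP bool(==) → 7 vs -7 = False. Stack: [False]
POP_JUMP_IF_FALSE → pop False; jump. Stack: []
LOAD_CONST → push 12. Stack: [12]
LOAD_FAST r → push -7. Stack: [12, -7]
BINARY_OP + → 12 + -7 = 5. Stack: [5]
STORE_FAST y → y=5. Stack: []
LOAD_FAST_LOAD_FAST x,a → push 8,7. Stack: [8, 7]
BINARY_OP % → 8 % 7 = 1. Stack: [1]
STORE_FAST k → k=1. Stack: []
LOAD_FAST y → push 5. Stack: [5]
RETURN_VALUE → return 5.

5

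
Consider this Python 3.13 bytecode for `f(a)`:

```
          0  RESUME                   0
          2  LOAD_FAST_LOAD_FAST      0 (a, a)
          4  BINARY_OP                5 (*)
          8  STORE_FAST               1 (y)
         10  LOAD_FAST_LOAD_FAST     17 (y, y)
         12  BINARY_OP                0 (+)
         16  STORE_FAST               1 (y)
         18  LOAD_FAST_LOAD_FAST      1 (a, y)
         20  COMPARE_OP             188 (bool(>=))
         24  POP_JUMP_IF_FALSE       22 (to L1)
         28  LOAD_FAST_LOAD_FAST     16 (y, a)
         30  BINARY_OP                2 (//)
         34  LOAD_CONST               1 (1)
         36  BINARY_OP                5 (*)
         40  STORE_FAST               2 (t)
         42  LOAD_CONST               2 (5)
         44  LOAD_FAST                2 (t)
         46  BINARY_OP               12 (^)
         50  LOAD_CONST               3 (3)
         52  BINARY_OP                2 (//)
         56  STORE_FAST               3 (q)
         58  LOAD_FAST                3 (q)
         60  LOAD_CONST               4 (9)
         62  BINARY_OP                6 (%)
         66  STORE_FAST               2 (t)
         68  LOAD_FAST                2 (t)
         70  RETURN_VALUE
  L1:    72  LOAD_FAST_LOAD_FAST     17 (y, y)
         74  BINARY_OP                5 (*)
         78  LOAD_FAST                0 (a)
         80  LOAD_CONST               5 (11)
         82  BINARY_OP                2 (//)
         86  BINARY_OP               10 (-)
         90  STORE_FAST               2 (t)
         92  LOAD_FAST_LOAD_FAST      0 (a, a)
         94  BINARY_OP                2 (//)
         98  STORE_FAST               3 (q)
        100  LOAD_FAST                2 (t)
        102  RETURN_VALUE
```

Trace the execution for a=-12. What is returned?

82946

LOAD_FAST_LOAD_FAST a,a → push -12,-12. Stack: [-12, -12]
BINARY_OP * → -12 * -12 = 144. Stack: [144]
STORE_FAST y → y=144. Stack: []
LOAD_FAST_LOAD_FAST y,y → push 144,144. Stack: [144, 144]
BINARY_OP + → 144 + 144 = 288. Stack: [288]
STORE_FAST y → y=288. Stack: []
LOAD_FAST_LOAD_FAST a,y → push -12,288. Stack: [-12, 288]
COMPARE_OP bool(>=) → -12 vs 288 = False. Stack: [False]
POP_JUMP_IF_FALSE → pop False; jump. Stack: []
LOAD_FAST_LOAD_FAST y,y → push 288,288. Stack: [288, 288]
BINARY_OP * → 288 * 288 = 82944. Stack: [82944]
LOAD_FAST a → push -12. Stack: [82944, -12]
LOAD_CONST → push 11. Stack: [82944, -12, 11]
BINARY_OP // → -12 // 11 = -2. Stack: [82944, -2]
BINARY_OP - → 82944 - -2 = 82946. Stack: [82946]
STORE_FAST t → t=82946. Stack: []
LOAD_FAST_LOAD_FAST a,a → push -12,-12. Stack: [-12, -12]
BINARY_OP // → -12 // -12 = 1. Stack: [1]
STORE_FAST q → q=1. Stack: []
LOAD_FAST t → push 82946. Stack: [82946]
RETURN_VALUE → return 82946.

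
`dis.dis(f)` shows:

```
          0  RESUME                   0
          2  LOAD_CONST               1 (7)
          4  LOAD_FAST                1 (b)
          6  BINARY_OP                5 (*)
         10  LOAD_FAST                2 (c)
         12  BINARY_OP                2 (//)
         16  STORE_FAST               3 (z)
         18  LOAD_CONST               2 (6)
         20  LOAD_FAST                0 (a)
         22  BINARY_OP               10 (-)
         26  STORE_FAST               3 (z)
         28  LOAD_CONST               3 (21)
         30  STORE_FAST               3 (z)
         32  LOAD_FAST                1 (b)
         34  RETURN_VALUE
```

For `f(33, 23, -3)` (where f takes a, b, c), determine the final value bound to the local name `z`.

LOAD_CONST → push 7. Stack: [7]
LOAD_FAST b → push 23. Stack: [7, 23]
BINARY_OP * → 7 * 23 = 161. Stack: [161]
LOAD_FAST c → push -3. Stack: [161, -3]
BINARY_OP // → 161 // -3 = -54. Stack: [-54]
STORE_FAST z → z=-54. Stack: []
LOAD_CONST → push 6. Stack: [6]
LOAD_FAST a → push 33. Stack: [6, 33]
BINARY_OP - → 6 - 33 = -27. Stack: [-27]
STORE_FAST z → z=-27. Stack: []
LOAD_CONST → push 21. Stack: [21]
STORE_FAST z → z=21. Stack: []
LOAD_FAST b → push 23. Stack: [23]
RETURN_VALUE → return 23.

21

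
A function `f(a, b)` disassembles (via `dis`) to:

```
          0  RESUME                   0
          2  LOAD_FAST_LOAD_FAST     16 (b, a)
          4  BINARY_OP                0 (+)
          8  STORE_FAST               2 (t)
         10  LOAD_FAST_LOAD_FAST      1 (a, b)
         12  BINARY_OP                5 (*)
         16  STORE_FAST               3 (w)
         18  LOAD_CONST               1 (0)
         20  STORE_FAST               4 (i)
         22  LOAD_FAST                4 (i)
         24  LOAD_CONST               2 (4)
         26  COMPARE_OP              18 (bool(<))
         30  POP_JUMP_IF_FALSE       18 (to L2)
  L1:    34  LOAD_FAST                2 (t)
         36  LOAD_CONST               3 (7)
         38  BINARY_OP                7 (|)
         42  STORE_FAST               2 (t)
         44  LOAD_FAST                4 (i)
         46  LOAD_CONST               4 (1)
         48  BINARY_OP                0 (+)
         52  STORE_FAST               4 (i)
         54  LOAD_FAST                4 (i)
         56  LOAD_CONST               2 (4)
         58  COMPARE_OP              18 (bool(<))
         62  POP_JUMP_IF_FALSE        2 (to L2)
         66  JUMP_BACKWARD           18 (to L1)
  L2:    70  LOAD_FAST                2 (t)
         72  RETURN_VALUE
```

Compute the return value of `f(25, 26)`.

55

LOAD_FAST_LOAD_FAST b,a → push 26,25. Stack: [26, 25]
BINARY_OP + → 26 + 25 = 51. Stack: [51]
STORE_FAST t → t=51. Stack: []
LOAD_FAST_LOAD_FAST a,b → push 25,26. Stack: [25, 26]
BINARY_OP * → 25 * 26 = 650. Stack: [650]
STORE_FAST w → w=650. Stack: []
LOAD_CONST → push 0. Stack: [0]
STORE_FAST i → i=0. Stack: []
LOAD_FAST i → push 0. Stack: [0]
LOAD_CONST → push 4. Stack: [0, 4]
COMPARE_OP bool(<) → 0 vs 4 = True. Stack: [True]
POP_JUMP_IF_FALSE → pop True; no jump. Stack: []
LOAD_FAST t → push 51. Stack: [51]
LOAD_CONST → push 7. Stack: [51, 7]
BINARY_OP | → 51 | 7 = 55. Stack: [55]
STORE_FAST t → t=55. Stack: []
LOAD_FAST i → push 0. Stack: [0]
LOAD_CONST → push 1. Stack: [0, 1]
BINARY_OP + → 0 + 1 = 1. Stack: [1]
STORE_FAST i → i=1. Stack: []
LOAD_FAST i → push 1. Stack: [1]
LOAD_CONST → push 4. Stack: [1, 4]
COMPARE_OP bool(<) → 1 vs 4 = True. Stack: [True]
POP_JUMP_IF_FALSE → pop True; no jump. Stack: []
LOAD_FAST t → push 55. Stack: [55]
LOAD_CONST → push 7. Stack: [55, 7]
BINARY_OP | → 55 | 7 = 55. Stack: [55]
STORE_FAST t → t=55. Stack: []
LOAD_FAST i → push 1. Stack: [1]
LOAD_CONST → push 1. Stack: [1, 1]
BINARY_OP + → 1 + 1 = 2. Stack: [2]
STORE_FAST i → i=2. Stack: []
LOAD_FAST i → push 2. Stack: [2]
LOAD_CONST → push 4. Stack: [2, 4]
COMPARE_OP bool(<) → 2 vs 4 = True. Stack: [True]
POP_JUMP_IF_FALSE → pop True; no jump. Stack: []
LOAD_FAST t → push 55. Stack: [55]
LOAD_CONST → push 7. Stack: [55, 7]
BINARY_OP | → 55 | 7 = 55. Stack: [55]
STORE_FAST t → t=55. Stack: []
LOAD_FAST i → push 2. Stack: [2]
LOAD_CONST → push 1. Stack: [2, 1]
BINARY_OP + → 2 + 1 = 3. Stack: [3]
STORE_FAST i → i=3. Stack: []
LOAD_FAST i → push 3. Stack: [3]
LOAD_CONST → push 4. Stack: [3, 4]
COMPARE_OP bool(<) → 3 vs 4 = True. Stack: [True]
POP_JUMP_IF_FALSE → pop True; no jump. Stack: []
LOAD_FAST t → push 55. Stack: [55]
LOAD_CONST → push 7. Stack: [55, 7]
BINARY_OP | → 55 | 7 = 55. Stack: [55]
STORE_FAST t → t=55. Stack: []
LOAD_FAST i → push 3. Stack: [3]
LOAD_CONST → push 1. Stack: [3, 1]
BINARY_OP + → 3 + 1 = 4. Stack: [4]
STORE_FAST i → i=4. Stack: []
LOAD_FAST i → push 4. Stack: [4]
LOAD_CONST → push 4. Stack: [4, 4]
COMPARE_OP bool(<) → 4 vs 4 = False. Stack: [False]
POP_JUMP_IF_FALSE → pop False; jump. Stack: []
LOAD_FAST t → push 55. Stack: [55]
RETURN_VALUE → return 55.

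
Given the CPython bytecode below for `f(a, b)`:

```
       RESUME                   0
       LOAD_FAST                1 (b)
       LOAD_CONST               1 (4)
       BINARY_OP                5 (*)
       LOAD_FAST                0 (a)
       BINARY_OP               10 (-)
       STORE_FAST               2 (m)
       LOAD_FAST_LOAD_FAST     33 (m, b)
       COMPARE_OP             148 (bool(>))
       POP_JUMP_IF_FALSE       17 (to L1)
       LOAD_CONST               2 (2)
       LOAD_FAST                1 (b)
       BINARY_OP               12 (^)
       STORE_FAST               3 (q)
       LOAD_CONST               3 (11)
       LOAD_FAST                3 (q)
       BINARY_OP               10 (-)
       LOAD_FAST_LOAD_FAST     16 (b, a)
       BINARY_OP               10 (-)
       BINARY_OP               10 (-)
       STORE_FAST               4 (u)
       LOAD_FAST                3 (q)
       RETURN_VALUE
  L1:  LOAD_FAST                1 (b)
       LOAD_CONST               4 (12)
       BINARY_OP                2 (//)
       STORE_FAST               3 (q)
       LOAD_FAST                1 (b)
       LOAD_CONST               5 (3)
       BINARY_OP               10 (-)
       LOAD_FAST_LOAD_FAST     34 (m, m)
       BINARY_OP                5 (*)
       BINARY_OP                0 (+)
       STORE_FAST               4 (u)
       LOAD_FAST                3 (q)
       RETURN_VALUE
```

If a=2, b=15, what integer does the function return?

13

LOAD_FAST b → push 15. Stack: [15]
LOAD_CONST → push 4. Stack: [15, 4]
BINARY_OP * → 15 * 4 = 60. Stack: [60]
LOAD_FAST a → push 2. Stack: [60, 2]
BINARY_OP - → 60 - 2 = 58. Stack: [58]
STORE_FAST m → m=58. Stack: []
LOAD_FAST_LOAD_FAST m,b → push 58,15. Stack: [58, 15]
COMPARE_OP bool(>) → 58 vs 15 = True. Stack: [True]
POP_JUMP_IF_FALSE → pop True; no jump. Stack: []
LOAD_CONST → push 2. Stack: [2]
LOAD_FAST b → push 15. Stack: [2, 15]
BINARY_OP ^ → 2 ^ 15 = 13. Stack: [13]
STORE_FAST q → q=13. Stack: []
LOAD_CONST → push 11. Stack: [11]
LOAD_FAST q → push 13. Stack: [11, 13]
BINARY_OP - → 11 - 13 = -2. Stack: [-2]
LOAD_FAST_LOAD_FAST b,a → push 15,2. Stack: [-2, 15, 2]
BINARY_OP - → 15 - 2 = 13. Stack: [-2, 13]
BINARY_OP - → -2 - 13 = -15. Stack: [-15]
STORE_FAST u → u=-15. Stack: []
LOAD_FAST q → push 13. Stack: [13]
RETURN_VALUE → return 13.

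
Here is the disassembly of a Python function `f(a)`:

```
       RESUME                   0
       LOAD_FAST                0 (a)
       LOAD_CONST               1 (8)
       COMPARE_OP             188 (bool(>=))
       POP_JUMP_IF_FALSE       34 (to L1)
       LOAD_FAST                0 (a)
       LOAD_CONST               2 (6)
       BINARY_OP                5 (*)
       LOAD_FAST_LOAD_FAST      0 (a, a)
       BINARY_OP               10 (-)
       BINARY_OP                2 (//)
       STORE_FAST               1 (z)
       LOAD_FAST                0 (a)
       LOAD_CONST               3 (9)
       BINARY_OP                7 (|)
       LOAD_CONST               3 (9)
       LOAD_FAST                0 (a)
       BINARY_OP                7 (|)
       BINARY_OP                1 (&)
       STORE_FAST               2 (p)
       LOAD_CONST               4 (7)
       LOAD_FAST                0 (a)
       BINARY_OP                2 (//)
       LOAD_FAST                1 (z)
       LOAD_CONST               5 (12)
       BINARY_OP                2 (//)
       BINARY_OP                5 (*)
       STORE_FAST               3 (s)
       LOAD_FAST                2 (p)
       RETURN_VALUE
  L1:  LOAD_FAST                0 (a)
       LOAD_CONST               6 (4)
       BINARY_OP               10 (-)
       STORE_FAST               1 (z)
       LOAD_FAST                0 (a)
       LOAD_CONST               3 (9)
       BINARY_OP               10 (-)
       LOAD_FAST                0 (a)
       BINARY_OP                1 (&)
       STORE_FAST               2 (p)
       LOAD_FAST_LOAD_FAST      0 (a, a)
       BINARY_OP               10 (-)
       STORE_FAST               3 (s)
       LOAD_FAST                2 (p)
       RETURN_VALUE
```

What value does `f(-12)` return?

LOAD_FAST a → push -12. Stack: [-12]
LOAD_CONST → push 8. Stack: [-12, 8]
COMPARE_OP bool(>=) → -12 vs 8 = False. Stack: [False]
POP_JUMP_IF_FALSE → pop False; jump. Stack: []
LOAD_FAST a → push -12. Stack: [-12]
LOAD_CONST → push 4. Stack: [-12, 4]
BINARY_OP - → -12 - 4 = -16. Stack: [-16]
STORE_FAST z → z=-16. Stack: []
LOAD_FAST a → push -12. Stack: [-12]
LOAD_CONST → push 9. Stack: [-12, 9]
BINARY_OP - → -12 - 9 = -21. Stack: [-21]
LOAD_FAST a → push -12. Stack: [-21, -12]
BINARY_OP & → -21 & -12 = -32. Stack: [-32]
STORE_FAST p → p=-32. Stack: []
LOAD_FAST_LOAD_FAST a,a → push -12,-12. Stack: [-12, -12]
BINARY_OP - → -12 - -12 = 0. Stack: [0]
STORE_FAST s → s=0. Stack: []
LOAD_FAST p → push -32. Stack: [-32]
RETURN_VALUE → return -32.

-32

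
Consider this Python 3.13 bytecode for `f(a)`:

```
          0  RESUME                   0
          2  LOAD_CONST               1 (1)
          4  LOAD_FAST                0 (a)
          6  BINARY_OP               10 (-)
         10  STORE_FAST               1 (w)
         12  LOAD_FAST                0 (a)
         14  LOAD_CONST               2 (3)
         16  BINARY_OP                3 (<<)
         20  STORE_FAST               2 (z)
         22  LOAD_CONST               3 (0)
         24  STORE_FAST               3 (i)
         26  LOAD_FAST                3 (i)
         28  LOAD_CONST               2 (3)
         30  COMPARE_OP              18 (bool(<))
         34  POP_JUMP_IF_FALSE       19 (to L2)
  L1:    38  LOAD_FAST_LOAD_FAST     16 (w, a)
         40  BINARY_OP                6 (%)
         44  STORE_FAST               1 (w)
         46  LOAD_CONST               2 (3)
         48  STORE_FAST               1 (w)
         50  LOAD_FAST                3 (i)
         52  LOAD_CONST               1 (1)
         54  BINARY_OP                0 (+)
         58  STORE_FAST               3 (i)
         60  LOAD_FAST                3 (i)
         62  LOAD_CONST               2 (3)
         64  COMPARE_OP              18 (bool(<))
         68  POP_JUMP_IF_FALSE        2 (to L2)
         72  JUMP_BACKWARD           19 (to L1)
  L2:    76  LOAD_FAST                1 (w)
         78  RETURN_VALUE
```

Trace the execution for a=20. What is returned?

3

LOAD_CONST → push 1. Stack: [1]
LOAD_FAST a → push 20. Stack: [1, 20]
BINARY_OP - → 1 - 20 = -19. Stack: [-19]
STORE_FAST w → w=-19. Stack: []
LOAD_FAST a → push 20. Stack: [20]
LOAD_CONST → push 3. Stack: [20, 3]
BINARY_OP << → 20 << 3 = 160. Stack: [160]
STORE_FAST z → z=160. Stack: []
LOAD_CONST → push 0. Stack: [0]
STORE_FAST i → i=0. Stack: []
LOAD_FAST i → push 0. Stack: [0]
LOAD_CONST → push 3. Stack: [0, 3]
COMPARE_OP bool(<) → 0 vs 3 = True. Stack: [True]
POP_JUMP_IF_FALSE → pop True; no jump. Stack: []
LOAD_FAST_LOAD_FAST w,a → push -19,20. Stack: [-19, 20]
BINARY_OP % → -19 % 20 = 1. Stack: [1]
STORE_FAST w → w=1. Stack: []
LOAD_CONST → push 3. Stack: [3]
STORE_FAST w → w=3. Stack: []
LOAD_FAST i → push 0. Stack: [0]
LOAD_CONST → push 1. Stack: [0, 1]
BINARY_OP + → 0 + 1 = 1. Stack: [1]
STORE_FAST i → i=1. Stack: []
LOAD_FAST i → push 1. Stack: [1]
LOAD_CONST → push 3. Stack: [1, 3]
COMPARE_OP bool(<) → 1 vs 3 = True. Stack: [True]
POP_JUMP_IF_FALSE → pop True; no jump. Stack: []
LOAD_FAST_LOAD_FAST w,a → push 3,20. Stack: [3, 20]
BINARY_OP % → 3 % 20 = 3. Stack: [3]
STORE_FAST w → w=3. Stack: []
LOAD_CONST → push 3. Stack: [3]
STORE_FAST w → w=3. Stack: []
LOAD_FAST i → push 1. Stack: [1]
LOAD_CONST → push 1. Stack: [1, 1]
BINARY_OP + → 1 + 1 = 2. Stack: [2]
STORE_FAST i → i=2. Stack: []
LOAD_FAST i → push 2. Stack: [2]
LOAD_CONST → push 3. Stack: [2, 3]
COMPARE_OP bool(<) → 2 vs 3 = True. Stack: [True]
POP_JUMP_IF_FALSE → pop True; no jump. Stack: []
LOAD_FAST_LOAD_FAST w,a → push 3,20. Stack: [3, 20]
BINARY_OP % → 3 % 20 = 3. Stack: [3]
STORE_FAST w → w=3. Stack: []
LOAD_CONST → push 3. Stack: [3]
STORE_FAST w → w=3. Stack: []
LOAD_FAST i → push 2. Stack: [2]
LOAD_CONST → push 1. Stack: [2, 1]
BINARY_OP + → 2 + 1 = 3. Stack: [3]
STORE_FAST i → i=3. Stack: []
LOAD_FAST i → push 3. Stack: [3]
LOAD_CONST → push 3. Stack: [3, 3]
COMPARE_OP bool(<) → 3 vs 3 = False. Stack: [False]
POP_JUMP_IF_FALSE → pop False; jump. Stack: []
LOAD_FAST w → push 3. Stack: [3]
RETURN_VALUE → return 3.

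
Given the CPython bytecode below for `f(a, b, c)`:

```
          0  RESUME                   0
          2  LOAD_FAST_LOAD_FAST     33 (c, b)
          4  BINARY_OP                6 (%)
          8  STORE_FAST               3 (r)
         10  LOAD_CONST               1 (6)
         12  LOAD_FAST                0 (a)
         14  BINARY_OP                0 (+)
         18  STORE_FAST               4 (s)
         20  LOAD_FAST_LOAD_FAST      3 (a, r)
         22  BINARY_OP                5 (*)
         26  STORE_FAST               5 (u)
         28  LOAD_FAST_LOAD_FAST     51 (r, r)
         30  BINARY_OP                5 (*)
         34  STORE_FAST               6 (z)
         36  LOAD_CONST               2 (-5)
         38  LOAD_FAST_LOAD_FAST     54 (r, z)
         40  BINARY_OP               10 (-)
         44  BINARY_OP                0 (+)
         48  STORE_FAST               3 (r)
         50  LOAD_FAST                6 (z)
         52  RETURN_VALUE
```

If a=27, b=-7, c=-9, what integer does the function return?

LOAD_FAST_LOAD_FAST c,b → push -9,-7. Stack: [-9, -7]
BINARY_OP % → -9 % -7 = -2. Stack: [-2]
STORE_FAST r → r=-2. Stack: []
LOAD_CONST → push 6. Stack: [6]
LOAD_FAST a → push 27. Stack: [6, 27]
BINARY_OP + → 6 + 27 = 33. Stack: [33]
STORE_FAST s → s=33. Stack: []
LOAD_FAST_LOAD_FAST a,r → push 27,-2. Stack: [27, -2]
BINARY_OP * → 27 * -2 = -54. Stack: [-54]
STORE_FAST u → u=-54. Stack: []
LOAD_FAST_LOAD_FAST r,r → push -2,-2. Stack: [-2, -2]
BINARY_OP * → -2 * -2 = 4. Stack: [4]
STORE_FAST z → z=4. Stack: []
LOAD_CONST → push -5. Stack: [-5]
LOAD_FAST_LOAD_FAST r,z → push -2,4. Stack: [-5, -2, 4]
BINARY_OP - → -2 - 4 = -6. Stack: [-5, -6]
BINARY_OP + → -5 + -6 = -11. Stack: [-11]
STORE_FAST r → r=-11. Stack: []
LOAD_FAST z → push 4. Stack: [4]
RETURN_VALUE → return 4.

4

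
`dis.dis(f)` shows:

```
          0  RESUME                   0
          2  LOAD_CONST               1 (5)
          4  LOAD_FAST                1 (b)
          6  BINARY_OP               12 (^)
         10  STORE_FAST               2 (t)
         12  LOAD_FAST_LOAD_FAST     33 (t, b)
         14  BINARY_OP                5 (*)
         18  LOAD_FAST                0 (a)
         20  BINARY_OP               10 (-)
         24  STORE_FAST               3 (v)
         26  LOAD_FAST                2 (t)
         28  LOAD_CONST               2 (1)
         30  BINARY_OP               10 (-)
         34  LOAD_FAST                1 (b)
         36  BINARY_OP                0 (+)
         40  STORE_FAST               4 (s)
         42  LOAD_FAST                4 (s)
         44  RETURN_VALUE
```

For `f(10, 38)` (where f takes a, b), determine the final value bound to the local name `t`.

LOAD_CONST → push 5. Stack: [5]
LOAD_FAST b → push 38. Stack: [5, 38]
BINARY_OP ^ → 5 ^ 38 = 35. Stack: [35]
STORE_FAST t → t=35. Stack: []
LOAD_FAST_LOAD_FAST t,b → push 35,38. Stack: [35, 38]
BINARY_OP * → 35 * 38 = 1330. Stack: [1330]
LOAD_FAST a → push 10. Stack: [1330, 10]
BINARY_OP - → 1330 - 10 = 1320. Stack: [1320]
STORE_FAST v → v=1320. Stack: []
LOAD_FAST t → push 35. Stack: [35]
LOAD_CONST → push 1. Stack: [35, 1]
BINARY_OP - → 35 - 1 = 34. Stack: [34]
LOAD_FAST b → push 38. Stack: [34, 38]
BINARY_OP + → 34 + 38 = 72. Stack: [72]
STORE_FAST s → s=72. Stack: []
LOAD_FAST s → push 72. Stack: [72]
RETURN_VALUE → return 72.

35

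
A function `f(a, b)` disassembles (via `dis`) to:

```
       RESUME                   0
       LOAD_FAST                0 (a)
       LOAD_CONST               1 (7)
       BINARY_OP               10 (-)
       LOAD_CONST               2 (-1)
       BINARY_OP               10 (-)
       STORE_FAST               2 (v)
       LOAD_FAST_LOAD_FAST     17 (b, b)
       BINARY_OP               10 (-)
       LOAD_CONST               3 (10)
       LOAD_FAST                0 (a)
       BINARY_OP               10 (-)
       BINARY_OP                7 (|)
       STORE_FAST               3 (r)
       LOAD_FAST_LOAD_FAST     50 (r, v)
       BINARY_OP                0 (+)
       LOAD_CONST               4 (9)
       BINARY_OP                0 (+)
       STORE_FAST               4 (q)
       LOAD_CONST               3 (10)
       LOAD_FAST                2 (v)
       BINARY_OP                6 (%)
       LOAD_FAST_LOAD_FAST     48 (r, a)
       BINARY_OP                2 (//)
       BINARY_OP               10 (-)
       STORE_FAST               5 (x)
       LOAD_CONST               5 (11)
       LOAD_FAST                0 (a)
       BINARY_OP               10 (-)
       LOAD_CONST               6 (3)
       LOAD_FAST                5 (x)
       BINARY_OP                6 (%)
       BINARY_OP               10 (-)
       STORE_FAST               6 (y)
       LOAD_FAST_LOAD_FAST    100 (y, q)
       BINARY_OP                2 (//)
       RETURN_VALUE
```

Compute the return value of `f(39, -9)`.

LOAD_FAST a → push 39. Stack: [39]
LOAD_CONST → push 7. Stack: [39, 7]
BINARY_OP - → 39 - 7 = 32. Stack: [32]
LOAD_CONST → push -1. Stack: [32, -1]
BINARY_OP - → 32 - -1 = 33. Stack: [33]
STORE_FAST v → v=33. Stack: []
LOAD_FAST_LOAD_FAST b,b → push -9,-9. Stack: [-9, -9]
BINARY_OP - → -9 - -9 = 0. Stack: [0]
LOAD_CONST → push 10. Stack: [0, 10]
LOAD_FAST a → push 39. Stack: [0, 10, 39]
BINARY_OP - → 10 - 39 = -29. Stack: [0, -29]
BINARY_OP | → 0 | -29 = -29. Stack: [-29]
STORE_FAST r → r=-29. Stack: []
LOAD_FAST_LOAD_FAST r,v → push -29,33. Stack: [-29, 33]
BINARY_OP + → -29 + 33 = 4. Stack: [4]
LOAD_CONST → push 9. Stack: [4, 9]
BINARY_OP + → 4 + 9 = 13. Stack: [13]
STORE_FAST q → q=13. Stack: []
LOAD_CONST → push 10. Stack: [10]
LOAD_FAST v → push 33. Stack: [10, 33]
BINARY_OP % → 10 % 33 = 10. Stack: [10]
LOAD_FAST_LOAD_FAST r,a → push -29,39. Stack: [10, -29, 39]
BINARY_OP // → -29 // 39 = -1. Stack: [10, -1]
BINARY_OP - → 10 - -1 = 11. Stack: [11]
STORE_FAST x → x=11. Stack: []
LOAD_CONST → push 11. Stack: [11]
LOAD_FAST a → push 39. Stack: [11, 39]
BINARY_OP - → 11 - 39 = -28. Stack: [-28]
LOAD_CONST → push 3. Stack: [-28, 3]
LOAD_FAST x → push 11. Stack: [-28, 3, 11]
BINARY_OP % → 3 % 11 = 3. Stack: [-28, 3]
BINARY_OP - → -28 - 3 = -31. Stack: [-31]
STORE_FAST y → y=-31. Stack: []
LOAD_FAST_LOAD_FAST y,q → push -31,13. Stack: [-31, 13]
BINARY_OP // → -31 // 13 = -3. Stack: [-3]
RETURN_VALUE → return -3.

-3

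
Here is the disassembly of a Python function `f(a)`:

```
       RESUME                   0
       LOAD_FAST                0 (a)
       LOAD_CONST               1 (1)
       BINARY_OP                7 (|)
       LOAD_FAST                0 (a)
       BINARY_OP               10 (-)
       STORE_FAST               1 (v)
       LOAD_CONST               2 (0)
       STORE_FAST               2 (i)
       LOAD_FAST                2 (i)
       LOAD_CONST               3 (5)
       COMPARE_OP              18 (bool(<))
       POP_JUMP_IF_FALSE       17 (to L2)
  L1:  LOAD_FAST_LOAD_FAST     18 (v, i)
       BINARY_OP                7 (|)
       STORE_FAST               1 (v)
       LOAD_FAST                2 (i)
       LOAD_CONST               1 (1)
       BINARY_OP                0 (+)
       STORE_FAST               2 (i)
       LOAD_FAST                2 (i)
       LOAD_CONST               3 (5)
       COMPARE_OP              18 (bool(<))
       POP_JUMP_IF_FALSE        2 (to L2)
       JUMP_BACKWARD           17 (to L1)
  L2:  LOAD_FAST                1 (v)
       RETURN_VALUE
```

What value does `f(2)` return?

7

LOAD_FAST a → push 2
LOAD_CONST → push 1
BINARY_OP | → 2 | 1 = 3
LOAD_FAST a → push 2
BINARY_OP - → 3 - 2 = 1
STORE_FAST v → v=1
LOAD_CONST → push 0
STORE_FAST i → i=0
LOAD_FAST i → push 0
LOAD_CONST → push 5
COMPARE_OP bool(<) → 0 vs 5 = True
POP_JUMP_IF_FALSE → pop True; no jump
LOAD_FAST_LOAD_FAST v,i → push 1,0
BINARY_OP | → 1 | 0 = 1
STORE_FAST v → v=1
LOAD_FAST i → push 0
LOAD_CONST → push 1
BINARY_OP + → 0 + 1 = 1
STORE_FAST i → i=1
LOAD_FAST i → push 1
LOAD_CONST → push 5
COMPARE_OP bool(<) → 1 vs 5 = True
POP_JUMP_IF_FALSE → pop True; no jump
LOAD_FAST_LOAD_FAST v,i → push 1,1
BINARY_OP | → 1 | 1 = 1
STORE_FAST v → v=1
LOAD_FAST i → push 1
LOAD_CONST → push 1
BINARY_OP + → 1 + 1 = 2
STORE_FAST i → i=2
LOAD_FAST i → push 2
LOAD_CONST → push 5
COMPARE_OP bool(<) → 2 vs 5 = True
POP_JUMP_IF_FALSE → pop True; no jump
LOAD_FAST_LOAD_FAST v,i → push 1,2
BINARY_OP | → 1 | 2 = 3
STORE_FAST v → v=3
LOAD_FAST i → push 2
LOAD_CONST → push 1
BINARY_OP + → 2 + 1 = 3
STORE_FAST i → i=3
LOAD_FAST i → push 3
LOAD_CONST → push 5
COMPARE_OP bool(<) → 3 vs 5 = True
POP_JUMP_IF_FALSE → pop True; no jump
LOAD_FAST_LOAD_FAST v,i → push 3,3
BINARY_OP | → 3 | 3 = 3
STORE_FAST v → v=3
LOAD_FAST i → push 3
LOAD_CONST → push 1
BINARY_OP + → 3 + 1 = 4
STORE_FAST i → i=4
LOAD_FAST i → push 4
LOAD_CONST → push 5
COMPARE_OP bool(<) → 4 vs 5 = True
POP_JUMP_IF_FALSE → pop True; no jump
LOAD_FAST_LOAD_FAST v,i → push 3,4
BINARY_OP | → 3 | 4 = 7
STORE_FAST v → v=7
LOAD_FAST i → push 4
LOAD_CONST → push 1
BINARY_OP + → 4 + 1 = 5
STORE_FAST i → i=5
LOAD_FAST i → push 5
LOAD_CONST → push 5
COMPARE_OP bool(<) → 5 vs 5 = False
POP_JUMP_IF_FALSE → pop False; jump
LOAD_FAST v → push 7
RETURN_VALUE → return 7.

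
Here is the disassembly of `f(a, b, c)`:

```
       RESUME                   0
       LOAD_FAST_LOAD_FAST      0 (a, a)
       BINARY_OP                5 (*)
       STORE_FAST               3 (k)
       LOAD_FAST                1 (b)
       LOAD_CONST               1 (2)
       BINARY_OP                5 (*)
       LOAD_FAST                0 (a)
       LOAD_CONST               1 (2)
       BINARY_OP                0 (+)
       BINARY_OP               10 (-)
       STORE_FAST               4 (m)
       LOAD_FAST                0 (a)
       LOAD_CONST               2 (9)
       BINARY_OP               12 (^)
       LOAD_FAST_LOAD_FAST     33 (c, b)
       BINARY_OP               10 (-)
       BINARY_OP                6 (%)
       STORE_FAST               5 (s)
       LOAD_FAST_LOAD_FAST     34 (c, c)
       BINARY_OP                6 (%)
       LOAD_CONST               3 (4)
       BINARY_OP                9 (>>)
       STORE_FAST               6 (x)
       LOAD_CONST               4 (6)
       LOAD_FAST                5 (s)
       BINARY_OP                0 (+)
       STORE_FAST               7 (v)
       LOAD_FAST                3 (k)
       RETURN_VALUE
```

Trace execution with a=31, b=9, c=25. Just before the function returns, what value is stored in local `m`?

-15

LOAD_FAST_LOAD_FAST a,a → push 31,31. Stack: [31, 31]
BINARY_OP * → 31 * 31 = 961. Stack: [961]
STORE_FAST k → k=961. Stack: []
LOAD_FAST b → push 9. Stack: [9]
LOAD_CONST → push 2. Stack: [9, 2]
BINARY_OP * → 9 * 2 = 18. Stack: [18]
LOAD_FAST a → push 31. Stack: [18, 31]
LOAD_CONST → push 2. Stack: [18, 31, 2]
BINARY_OP + → 31 + 2 = 33. Stack: [18, 33]
BINARY_OP - → 18 - 33 = -15. Stack: [-15]
STORE_FAST m → m=-15. Stack: []
LOAD_FAST a → push 31. Stack: [31]
LOAD_CONST → push 9. Stack: [31, 9]
BINARY_OP ^ → 31 ^ 9 = 22. Stack: [22]
LOAD_FAST_LOAD_FAST c,b → push 25,9. Stack: [22, 25, 9]
BINARY_OP - → 25 - 9 = 16. Stack: [22, 16]
BINARY_OP % → 22 % 16 = 6. Stack: [6]
STORE_FAST s → s=6. Stack: []
LOAD_FAST_LOAD_FAST c,c → push 25,25. Stack: [25, 25]
BINARY_OP % → 25 % 25 = 0. Stack: [0]
LOAD_CONST → push 4. Stack: [0, 4]
BINARY_OP >> → 0 >> 4 = 0. Stack: [0]
STORE_FAST x → x=0. Stack: []
LOAD_CONST → push 6. Stack: [6]
LOAD_FAST s → push 6. Stack: [6, 6]
BINARY_OP + → 6 + 6 = 12. Stack: [12]
STORE_FAST v → v=12. Stack: []
LOAD_FAST k → push 961. Stack: [961]
RETURN_VALUE → return 961.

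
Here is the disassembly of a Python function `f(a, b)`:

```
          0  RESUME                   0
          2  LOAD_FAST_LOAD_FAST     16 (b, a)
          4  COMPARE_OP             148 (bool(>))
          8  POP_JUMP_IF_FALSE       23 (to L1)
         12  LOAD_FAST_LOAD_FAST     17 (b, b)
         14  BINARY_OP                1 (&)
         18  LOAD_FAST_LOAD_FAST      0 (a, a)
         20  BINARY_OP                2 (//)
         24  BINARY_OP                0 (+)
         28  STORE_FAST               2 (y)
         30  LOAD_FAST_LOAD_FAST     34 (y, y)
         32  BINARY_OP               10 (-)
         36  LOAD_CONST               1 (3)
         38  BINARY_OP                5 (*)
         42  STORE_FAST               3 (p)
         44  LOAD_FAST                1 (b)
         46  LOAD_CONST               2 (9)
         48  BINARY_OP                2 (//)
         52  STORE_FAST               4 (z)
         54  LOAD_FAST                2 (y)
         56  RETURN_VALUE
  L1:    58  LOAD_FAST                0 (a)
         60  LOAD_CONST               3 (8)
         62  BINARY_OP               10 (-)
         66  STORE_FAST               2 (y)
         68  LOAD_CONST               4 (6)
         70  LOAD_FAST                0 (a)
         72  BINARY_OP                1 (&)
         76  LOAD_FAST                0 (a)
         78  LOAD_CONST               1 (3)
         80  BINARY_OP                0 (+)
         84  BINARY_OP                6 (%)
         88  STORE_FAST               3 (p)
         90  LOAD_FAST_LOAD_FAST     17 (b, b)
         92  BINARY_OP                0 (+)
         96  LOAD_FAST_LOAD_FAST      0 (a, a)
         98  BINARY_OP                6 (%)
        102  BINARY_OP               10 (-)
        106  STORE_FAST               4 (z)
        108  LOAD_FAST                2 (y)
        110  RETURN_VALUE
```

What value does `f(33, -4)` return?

25

LOAD_FAST_LOAD_FAST b,a → push -4,33. Stack: [-4, 33]
COMPARE_OP bool(>) → -4 vs 33 = False. Stack: [False]
POP_JUMP_IF_FALSE → pop False; jump. Stack: []
LOAD_FAST a → push 33. Stack: [33]
LOAD_CONST → push 8. Stack: [33, 8]
BINARY_OP - → 33 - 8 = 25. Stack: [25]
STORE_FAST y → y=25. Stack: []
LOAD_CONST → push 6. Stack: [6]
LOAD_FAST a → push 33. Stack: [6, 33]
BINARY_OP & → 6 & 33 = 0. Stack: [0]
LOAD_FAST a → push 33. Stack: [0, 33]
LOAD_CONST → push 3. Stack: [0, 33, 3]
BINARY_OP + → 33 + 3 = 36. Stack: [0, 36]
BINARY_OP % → 0 % 36 = 0. Stack: [0]
STORE_FAST p → p=0. Stack: []
LOAD_FAST_LOAD_FAST b,b → push -4,-4. Stack: [-4, -4]
BINARY_OP + → -4 + -4 = -8. Stack: [-8]
LOAD_FAST_LOAD_FAST a,a → push 33,33. Stack: [-8, 33, 33]
BINARY_OP % → 33 % 33 = 0. Stack: [-8, 0]
BINARY_OP - → -8 - 0 = -8. Stack: [-8]
STORE_FAST z → z=-8. Stack: []
LOAD_FAST y → push 25. Stack: [25]
RETURN_VALUE → return 25.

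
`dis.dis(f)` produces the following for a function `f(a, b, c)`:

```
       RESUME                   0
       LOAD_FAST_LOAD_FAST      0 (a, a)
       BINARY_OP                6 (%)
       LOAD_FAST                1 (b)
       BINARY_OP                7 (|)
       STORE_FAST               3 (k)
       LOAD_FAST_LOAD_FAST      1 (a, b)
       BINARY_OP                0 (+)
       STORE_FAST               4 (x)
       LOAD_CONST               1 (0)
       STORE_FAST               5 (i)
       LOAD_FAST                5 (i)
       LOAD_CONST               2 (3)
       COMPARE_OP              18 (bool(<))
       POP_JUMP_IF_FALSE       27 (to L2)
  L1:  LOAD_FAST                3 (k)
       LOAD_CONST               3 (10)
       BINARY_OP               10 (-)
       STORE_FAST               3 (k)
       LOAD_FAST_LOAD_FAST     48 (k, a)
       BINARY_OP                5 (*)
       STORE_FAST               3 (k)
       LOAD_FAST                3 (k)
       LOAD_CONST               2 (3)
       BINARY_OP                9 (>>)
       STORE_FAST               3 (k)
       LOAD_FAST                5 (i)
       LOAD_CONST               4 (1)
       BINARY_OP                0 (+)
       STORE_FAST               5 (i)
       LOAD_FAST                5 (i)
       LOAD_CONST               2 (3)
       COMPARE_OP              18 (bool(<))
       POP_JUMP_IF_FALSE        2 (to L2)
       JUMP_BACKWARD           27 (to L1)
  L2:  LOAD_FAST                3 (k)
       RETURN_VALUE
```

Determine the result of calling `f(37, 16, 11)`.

314

LOAD_FAST_LOAD_FAST a,a → push 37,37
BINARY_OP % → 37 % 37 = 0
LOAD_FAST b → push 16
BINARY_OP | → 0 | 16 = 16
STORE_FAST k → k=16
LOAD_FAST_LOAD_FAST a,b → push 37,16
BINARY_OP + → 37 + 16 = 53
STORE_FAST x → x=53
LOAD_CONST → push 0
STORE_FAST i → i=0
LOAD_FAST i → push 0
LOAD_CONST → push 3
COMPARE_OP bool(<) → 0 vs 3 = True
POP_JUMP_IF_FALSE → pop True; no jump
LOAD_FAST k → push 16
LOAD_CONST → push 10
BINARY_OP - → 16 - 10 = 6
STORE_FAST k → k=6
LOAD_FAST_LOAD_FAST k,a → push 6,37
BINARY_OP * → 6 * 37 = 222
STORE_FAST k → k=222
LOAD_FAST k → push 222
LOAD_CONST → push 3
BINARY_OP >> → 222 >> 3 = 27
STORE_FAST k → k=27
LOAD_FAST i → push 0
LOAD_CONST → push 1
BINARY_OP + → 0 + 1 = 1
STORE_FAST i → i=1
LOAD_FAST i → push 1
LOAD_CONST → push 3
COMPARE_OP bool(<) → 1 vs 3 = True
POP_JUMP_IF_FALSE → pop True; no jump
LOAD_FAST k → push 27
LOAD_CONST → push 10
BINARY_OP - → 27 - 10 = 17
STORE_FAST k → k=17
LOAD_FAST_LOAD_FAST k,a → push 17,37
BINARY_OP * → 17 * 37 = 629
STORE_FAST k → k=629
LOAD_FAST k → push 629
LOAD_CONST → push 3
BINARY_OP >> → 629 >> 3 = 78
STORE_FAST k → k=78
LOAD_FAST i → push 1
LOAD_CONST → push 1
BINARY_OP + → 1 + 1 = 2
STORE_FAST i → i=2
LOAD_FAST i → push 2
LOAD_CONST → push 3
COMPARE_OP bool(<) → 2 vs 3 = True
POP_JUMP_IF_FALSE → pop True; no jump
LOAD_FAST k → push 78
LOAD_CONST → push 10
BINARY_OP - → 78 - 10 = 68
STORE_FAST k → k=68
LOAD_FAST_LOAD_FAST k,a → push 68,37
BINARY_OP * → 68 * 37 = 2516
STORE_FAST k → k=2516
LOAD_FAST k → push 2516
LOAD_CONST → push 3
BINARY_OP >> → 2516 >> 3 = 314
STORE_FAST k → k=314
LOAD_FAST i → push 2
LOAD_CONST → push 1
BINARY_OP + → 2 + 1 = 3
STORE_FAST i → i=3
LOAD_FAST i → push 3
LOAD_CONST → push 3
COMPARE_OP bool(<) → 3 vs 3 = False
POP_JUMP_IF_FALSE → pop False; jump
LOAD_FAST k → push 314
RETURN_VALUE → return 314.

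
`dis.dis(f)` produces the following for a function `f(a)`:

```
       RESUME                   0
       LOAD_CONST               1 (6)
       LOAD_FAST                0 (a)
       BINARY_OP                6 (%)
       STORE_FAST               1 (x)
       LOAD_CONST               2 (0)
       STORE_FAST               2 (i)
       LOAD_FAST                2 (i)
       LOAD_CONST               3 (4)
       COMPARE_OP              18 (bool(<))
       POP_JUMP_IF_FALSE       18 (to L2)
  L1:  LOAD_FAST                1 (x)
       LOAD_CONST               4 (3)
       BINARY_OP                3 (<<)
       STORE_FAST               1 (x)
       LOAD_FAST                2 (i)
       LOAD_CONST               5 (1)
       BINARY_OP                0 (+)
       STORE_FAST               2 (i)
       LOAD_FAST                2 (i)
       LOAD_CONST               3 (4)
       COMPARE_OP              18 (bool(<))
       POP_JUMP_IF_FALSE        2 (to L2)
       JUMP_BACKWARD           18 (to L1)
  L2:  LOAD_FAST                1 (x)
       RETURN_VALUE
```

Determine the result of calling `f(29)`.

LOAD_CONST → push 6. Stack: [6]
LOAD_FAST a → push 29. Stack: [6, 29]
BINARY_OP % → 6 % 29 = 6. Stack: [6]
STORE_FAST x → x=6. Stack: []
LOAD_CONST → push 0. Stack: [0]
STORE_FAST i → i=0. Stack: []
LOAD_FAST i → push 0. Stack: [0]
LOAD_CONST → push 4. Stack: [0, 4]
COMPARE_OP bool(<) → 0 vs 4 = True. Stack: [True]
POP_JUMP_IF_FALSE → pop True; no jump. Stack: []
LOAD_FAST x → push 6. Stack: [6]
LOAD_CONST → push 3. Stack: [6, 3]
BINARY_OP << → 6 << 3 = 48. Stack: [48]
STORE_FAST x → x=48. Stack: []
LOAD_FAST i → push 0. Stack: [0]
LOAD_CONST → push 1. Stack: [0, 1]
BINARY_OP + → 0 + 1 = 1. Stack: [1]
STORE_FAST i → i=1. Stack: []
LOAD_FAST i → push 1. Stack: [1]
LOAD_CONST → push 4. Stack: [1, 4]
COMPARE_OP bool(<) → 1 vs 4 = True. Stack: [True]
POP_JUMP_IF_FALSE → pop True; no jump. Stack: []
LOAD_FAST x → push 48. Stack: [48]
LOAD_CONST → push 3. Stack: [48, 3]
BINARY_OP << → 48 << 3 = 384. Stack: [384]
STORE_FAST x → x=384. Stack: []
LOAD_FAST i → push 1. Stack: [1]
LOAD_CONST → push 1. Stack: [1, 1]
BINARY_OP + → 1 + 1 = 2. Stack: [2]
STORE_FAST i → i=2. Stack: []
LOAD_FAST i → push 2. Stack: [2]
LOAD_CONST → push 4. Stack: [2, 4]
COMPARE_OP bool(<) → 2 vs 4 = True. Stack: [True]
POP_JUMP_IF_FALSE → pop True; no jump. Stack: []
LOAD_FAST x → push 384. Stack: [384]
LOAD_CONST → push 3. Stack: [384, 3]
BINARY_OP << → 384 << 3 = 3072. Stack: [3072]
STORE_FAST x → x=3072. Stack: []
LOAD_FAST i → push 2. Stack: [2]
LOAD_CONST → push 1. Stack: [2, 1]
BINARY_OP + → 2 + 1 = 3. Stack: [3]
STORE_FAST i → i=3. Stack: []
LOAD_FAST i → push 3. Stack: [3]
LOAD_CONST → push 4. Stack: [3, 4]
COMPARE_OP bool(<) → 3 vs 4 = True. Stack: [True]
POP_JUMP_IF_FALSE → pop True; no jump. Stack: []
LOAD_FAST x → push 3072. Stack: [3072]
LOAD_CONST → push 3. Stack: [3072, 3]
BINARY_OP << → 3072 << 3 = 24576. Stack: [24576]
STORE_FAST x → x=24576. Stack: []
LOAD_FAST i → push 3. Stack: [3]
LOAD_CONST → push 1. Stack: [3, 1]
BINARY_OP + → 3 + 1 = 4. Stack: [4]
STORE_FAST i → i=4. Stack: []
LOAD_FAST i → push 4. Stack: [4]
LOAD_CONST → push 4. Stack: [4, 4]
COMPARE_OP bool(<) → 4 vs 4 = False. Stack: [False]
POP_JUMP_IF_FALSE → pop False; jump. Stack: []
LOAD_FAST x → push 24576. Stack: [24576]
RETURN_VALUE → return 24576.

24576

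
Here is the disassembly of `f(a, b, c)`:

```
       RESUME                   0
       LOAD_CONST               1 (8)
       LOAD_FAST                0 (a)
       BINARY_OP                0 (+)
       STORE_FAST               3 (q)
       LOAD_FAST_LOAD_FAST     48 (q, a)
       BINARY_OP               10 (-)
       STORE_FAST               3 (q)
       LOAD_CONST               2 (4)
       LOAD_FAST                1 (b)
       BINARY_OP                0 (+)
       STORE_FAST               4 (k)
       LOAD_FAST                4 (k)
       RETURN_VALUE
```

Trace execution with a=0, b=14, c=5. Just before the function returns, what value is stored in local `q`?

LOAD_CONST → push 8. Stack: [8]
LOAD_FAST a → push 0. Stack: [8, 0]
BINARY_OP + → 8 + 0 = 8. Stack: [8]
STORE_FAST q → q=8. Stack: []
LOAD_FAST_LOAD_FAST q,a → push 8,0. Stack: [8, 0]
BINARY_OP - → 8 - 0 = 8. Stack: [8]
STORE_FAST q → q=8. Stack: []
LOAD_CONST → push 4. Stack: [4]
LOAD_FAST b → push 14. Stack: [4, 14]
BINARY_OP + → 4 + 14 = 18. Stack: [18]
STORE_FAST k → k=18. Stack: []
LOAD_FAST k → push 18. Stack: [18]
RETURN_VALUE → return 18.

8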